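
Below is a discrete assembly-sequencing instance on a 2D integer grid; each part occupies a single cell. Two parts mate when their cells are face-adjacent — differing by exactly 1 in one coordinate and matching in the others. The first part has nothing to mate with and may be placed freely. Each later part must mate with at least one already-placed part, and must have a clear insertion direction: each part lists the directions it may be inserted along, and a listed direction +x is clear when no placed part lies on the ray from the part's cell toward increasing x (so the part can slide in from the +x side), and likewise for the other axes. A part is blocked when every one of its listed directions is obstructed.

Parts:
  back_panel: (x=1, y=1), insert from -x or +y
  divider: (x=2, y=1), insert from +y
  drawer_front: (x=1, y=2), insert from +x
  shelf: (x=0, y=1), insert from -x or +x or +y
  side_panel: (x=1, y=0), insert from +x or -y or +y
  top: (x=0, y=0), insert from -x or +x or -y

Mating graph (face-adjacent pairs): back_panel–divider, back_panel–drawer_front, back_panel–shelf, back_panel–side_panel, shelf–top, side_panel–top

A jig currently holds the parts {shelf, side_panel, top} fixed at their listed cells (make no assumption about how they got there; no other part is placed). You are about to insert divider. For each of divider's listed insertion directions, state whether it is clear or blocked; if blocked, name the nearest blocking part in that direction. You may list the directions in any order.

+y: clear

+y: ray from divider(2, 1) has no placed part ⇒ clear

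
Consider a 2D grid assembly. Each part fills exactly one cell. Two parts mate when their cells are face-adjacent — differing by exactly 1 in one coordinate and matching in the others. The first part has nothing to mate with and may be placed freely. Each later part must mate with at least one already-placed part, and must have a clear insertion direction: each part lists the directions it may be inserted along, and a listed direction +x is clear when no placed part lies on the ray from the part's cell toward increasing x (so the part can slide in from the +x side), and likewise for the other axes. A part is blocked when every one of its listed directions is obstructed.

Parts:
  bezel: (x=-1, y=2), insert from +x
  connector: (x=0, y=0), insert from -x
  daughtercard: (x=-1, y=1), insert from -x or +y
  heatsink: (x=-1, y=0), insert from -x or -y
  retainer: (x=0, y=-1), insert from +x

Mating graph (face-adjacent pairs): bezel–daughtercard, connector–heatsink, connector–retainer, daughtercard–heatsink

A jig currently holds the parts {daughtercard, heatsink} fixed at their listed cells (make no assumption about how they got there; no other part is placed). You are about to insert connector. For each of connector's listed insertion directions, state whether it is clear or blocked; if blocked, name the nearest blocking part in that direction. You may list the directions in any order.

-x: blocked by heatsink

-x: nearest on ray is heatsink@(-1, 0) ⇒ blocked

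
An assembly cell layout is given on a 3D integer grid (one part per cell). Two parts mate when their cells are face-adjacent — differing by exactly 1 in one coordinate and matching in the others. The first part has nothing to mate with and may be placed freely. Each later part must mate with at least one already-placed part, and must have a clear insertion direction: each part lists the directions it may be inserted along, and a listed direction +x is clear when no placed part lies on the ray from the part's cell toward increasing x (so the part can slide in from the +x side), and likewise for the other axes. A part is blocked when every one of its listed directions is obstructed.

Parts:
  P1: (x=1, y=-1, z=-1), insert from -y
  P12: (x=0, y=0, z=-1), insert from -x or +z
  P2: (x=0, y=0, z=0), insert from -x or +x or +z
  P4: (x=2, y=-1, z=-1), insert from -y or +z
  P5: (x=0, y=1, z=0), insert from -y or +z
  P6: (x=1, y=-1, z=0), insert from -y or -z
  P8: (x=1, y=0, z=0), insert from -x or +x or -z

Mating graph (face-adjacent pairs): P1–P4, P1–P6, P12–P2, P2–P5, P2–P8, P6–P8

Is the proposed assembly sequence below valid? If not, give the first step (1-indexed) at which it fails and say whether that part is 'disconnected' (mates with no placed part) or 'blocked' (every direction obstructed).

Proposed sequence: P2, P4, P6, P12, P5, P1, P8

1. P2@(0, 0, 0) [-x clear] — {P2}
2. P4@(2, -1, -1) — no placed neighbour ⇒ disconnected

Invalid at step 2 (disconnected)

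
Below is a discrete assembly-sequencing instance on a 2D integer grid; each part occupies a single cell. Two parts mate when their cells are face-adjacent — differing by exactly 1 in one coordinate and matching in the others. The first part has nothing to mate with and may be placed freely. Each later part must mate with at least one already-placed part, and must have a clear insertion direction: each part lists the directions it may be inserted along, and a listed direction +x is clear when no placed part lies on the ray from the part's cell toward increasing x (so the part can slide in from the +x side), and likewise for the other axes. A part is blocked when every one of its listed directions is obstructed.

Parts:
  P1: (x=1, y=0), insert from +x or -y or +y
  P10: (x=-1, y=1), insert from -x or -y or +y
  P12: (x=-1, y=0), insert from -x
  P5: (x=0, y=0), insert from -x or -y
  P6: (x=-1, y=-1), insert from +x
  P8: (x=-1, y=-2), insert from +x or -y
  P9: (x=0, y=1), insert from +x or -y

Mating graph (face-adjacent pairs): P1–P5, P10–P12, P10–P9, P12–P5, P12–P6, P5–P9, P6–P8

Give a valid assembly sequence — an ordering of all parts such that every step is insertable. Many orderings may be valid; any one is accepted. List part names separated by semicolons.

1. P9@(0, 1) [+x clear] — {P9}
2. P10@(-1, 1) [-x clear] — {P10, P9}
3. P12@(-1, 0) [-x clear] — {P10, P12, P9}
4. P6@(-1, -1) [+x clear] — {P10, P12, P6, P9}
5. P8@(-1, -2) [+x clear] — {P10, P12, P6, P8, P9}
6. P5@(0, 0) [-y clear] — {P10, P12, P5, P6, P8, P9}
7. P1@(1, 0) [+x clear] — {P1, P10, P12, P5, P6, P8, P9}

P9; P10; P12; P6; P8; P5; P1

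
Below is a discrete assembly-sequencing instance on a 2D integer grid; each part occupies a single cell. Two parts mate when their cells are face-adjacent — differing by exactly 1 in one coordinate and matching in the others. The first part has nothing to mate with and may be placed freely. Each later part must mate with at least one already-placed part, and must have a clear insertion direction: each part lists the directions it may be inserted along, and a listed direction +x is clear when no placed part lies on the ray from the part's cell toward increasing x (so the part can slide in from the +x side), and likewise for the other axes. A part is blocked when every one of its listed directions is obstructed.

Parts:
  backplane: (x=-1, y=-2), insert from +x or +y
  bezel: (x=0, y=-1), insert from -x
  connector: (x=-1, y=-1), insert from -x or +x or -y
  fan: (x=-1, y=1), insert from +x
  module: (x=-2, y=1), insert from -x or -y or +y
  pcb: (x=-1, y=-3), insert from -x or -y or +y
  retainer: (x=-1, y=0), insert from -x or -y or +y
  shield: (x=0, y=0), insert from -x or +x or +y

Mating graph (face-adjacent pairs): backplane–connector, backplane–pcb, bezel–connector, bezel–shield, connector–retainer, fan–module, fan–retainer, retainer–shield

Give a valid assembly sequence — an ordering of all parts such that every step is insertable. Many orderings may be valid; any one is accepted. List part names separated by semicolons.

fan; retainer; shield; module; bezel; connector; backplane; pcb

1. fan@(-1, 1) [+x clear] — {fan}
2. retainer@(-1, 0) [-x clear] — {fan, retainer}
3. shield@(0, 0) [+x clear] — {fan, retainer, shield}
4. module@(-2, 1) [-x clear] — {fan, module, retainer, shield}
5. bezel@(0, -1) [-x clear] — {bezel, fan, module, retainer, shield}
6. connector@(-1, -1) [-x clear] — {bezel, connector, fan, module, retainer, shield}
7. backplane@(-1, -2) [+x clear] — {backplane, bezel, connector, fan, module, retainer, shield}
8. pcb@(-1, -3) [-x clear] — {backplane, bezel, connector, fan, module, pcb, retainer, shield}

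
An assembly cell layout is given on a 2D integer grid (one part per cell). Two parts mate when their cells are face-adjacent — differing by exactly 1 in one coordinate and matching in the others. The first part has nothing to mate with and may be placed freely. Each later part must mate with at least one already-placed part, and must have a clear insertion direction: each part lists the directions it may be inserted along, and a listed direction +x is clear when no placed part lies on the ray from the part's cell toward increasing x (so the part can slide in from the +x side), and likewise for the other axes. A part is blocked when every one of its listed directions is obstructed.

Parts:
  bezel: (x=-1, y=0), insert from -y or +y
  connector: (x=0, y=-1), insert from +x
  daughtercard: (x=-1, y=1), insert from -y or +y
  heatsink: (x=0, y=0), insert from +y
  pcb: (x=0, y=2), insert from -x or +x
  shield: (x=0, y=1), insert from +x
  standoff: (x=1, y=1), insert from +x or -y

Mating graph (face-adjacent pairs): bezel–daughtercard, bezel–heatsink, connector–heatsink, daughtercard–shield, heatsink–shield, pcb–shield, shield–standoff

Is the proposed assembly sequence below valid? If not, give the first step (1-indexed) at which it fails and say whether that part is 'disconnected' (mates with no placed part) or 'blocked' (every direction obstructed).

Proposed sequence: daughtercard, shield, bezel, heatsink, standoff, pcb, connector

1. daughtercard@(-1, 1) [-y clear] — {daughtercard}
2. shield@(0, 1) [+x clear] — {daughtercard, shield}
3. bezel@(-1, 0) [-y clear] — {bezel, daughtercard, shield}
4. heatsink@(0, 0) — +y all obstructed ⇒ blocked

Invalid at step 4 (blocked)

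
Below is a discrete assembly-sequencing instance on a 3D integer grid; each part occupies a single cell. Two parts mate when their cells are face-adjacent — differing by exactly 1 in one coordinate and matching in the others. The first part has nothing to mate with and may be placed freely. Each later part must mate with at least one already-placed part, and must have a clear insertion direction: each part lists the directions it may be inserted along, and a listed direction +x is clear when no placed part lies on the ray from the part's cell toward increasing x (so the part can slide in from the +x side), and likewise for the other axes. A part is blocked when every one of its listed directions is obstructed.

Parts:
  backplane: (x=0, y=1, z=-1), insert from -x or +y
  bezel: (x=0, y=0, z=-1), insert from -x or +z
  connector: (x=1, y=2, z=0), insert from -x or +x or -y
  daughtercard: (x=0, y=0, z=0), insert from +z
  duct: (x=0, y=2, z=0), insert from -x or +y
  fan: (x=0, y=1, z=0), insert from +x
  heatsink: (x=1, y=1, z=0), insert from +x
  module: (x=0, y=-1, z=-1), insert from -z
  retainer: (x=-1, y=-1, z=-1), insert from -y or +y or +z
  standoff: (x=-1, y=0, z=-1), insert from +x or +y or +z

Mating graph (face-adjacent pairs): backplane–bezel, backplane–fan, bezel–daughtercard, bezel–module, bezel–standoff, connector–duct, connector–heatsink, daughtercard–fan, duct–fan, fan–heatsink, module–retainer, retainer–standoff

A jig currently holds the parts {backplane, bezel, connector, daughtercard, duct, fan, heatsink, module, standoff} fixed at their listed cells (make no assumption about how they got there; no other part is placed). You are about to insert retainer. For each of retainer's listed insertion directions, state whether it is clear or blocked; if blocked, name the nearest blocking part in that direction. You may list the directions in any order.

+y: blocked by standoff; +z: clear; -y: clear

-y: ray from retainer(-1, -1, -1) has no placed part ⇒ clear
+y: nearest on ray is standoff@(-1, 0, -1) ⇒ blocked
+z: ray from retainer(-1, -1, -1) has no placed part ⇒ clear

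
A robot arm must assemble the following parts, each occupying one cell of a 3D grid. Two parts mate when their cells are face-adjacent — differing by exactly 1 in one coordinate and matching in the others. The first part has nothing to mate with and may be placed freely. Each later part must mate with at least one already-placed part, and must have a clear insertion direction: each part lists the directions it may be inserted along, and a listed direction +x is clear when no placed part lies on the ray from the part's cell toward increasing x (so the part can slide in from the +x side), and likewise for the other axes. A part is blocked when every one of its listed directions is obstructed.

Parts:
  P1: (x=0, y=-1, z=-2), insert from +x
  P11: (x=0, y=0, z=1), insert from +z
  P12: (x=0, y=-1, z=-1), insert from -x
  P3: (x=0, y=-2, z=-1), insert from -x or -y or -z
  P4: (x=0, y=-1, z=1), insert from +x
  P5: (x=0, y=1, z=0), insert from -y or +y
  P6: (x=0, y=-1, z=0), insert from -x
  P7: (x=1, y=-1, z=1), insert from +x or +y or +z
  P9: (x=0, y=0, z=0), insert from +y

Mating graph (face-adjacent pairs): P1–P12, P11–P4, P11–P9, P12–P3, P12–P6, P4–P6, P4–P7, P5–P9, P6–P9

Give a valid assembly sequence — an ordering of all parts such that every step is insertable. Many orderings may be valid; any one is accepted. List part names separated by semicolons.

P1; P12; P3; P6; P9; P11; P4; P5; P7

1. P1@(0, -1, -2) [+x clear] — {P1}
2. P12@(0, -1, -1) [-x clear] — {P1, P12}
3. P3@(0, -2, -1) [-x clear] — {P1, P12, P3}
4. P6@(0, -1, 0) [-x clear] — {P1, P12, P3, P6}
5. P9@(0, 0, 0) [+y clear] — {P1, P12, P3, P6, P9}
6. P11@(0, 0, 1) [+z clear] — {P1, P11, P12, P3, P6, P9}
7. P4@(0, -1, 1) [+x clear] — {P1, P11, P12, P3, P4, P6, P9}
8. P5@(0, 1, 0) [+y clear] — {P1, P11, P12, P3, P4, P5, P6, P9}
9. P7@(1, -1, 1) [+x clear] — {P1, P11, P12, P3, P4, P5, P6, P7, P9}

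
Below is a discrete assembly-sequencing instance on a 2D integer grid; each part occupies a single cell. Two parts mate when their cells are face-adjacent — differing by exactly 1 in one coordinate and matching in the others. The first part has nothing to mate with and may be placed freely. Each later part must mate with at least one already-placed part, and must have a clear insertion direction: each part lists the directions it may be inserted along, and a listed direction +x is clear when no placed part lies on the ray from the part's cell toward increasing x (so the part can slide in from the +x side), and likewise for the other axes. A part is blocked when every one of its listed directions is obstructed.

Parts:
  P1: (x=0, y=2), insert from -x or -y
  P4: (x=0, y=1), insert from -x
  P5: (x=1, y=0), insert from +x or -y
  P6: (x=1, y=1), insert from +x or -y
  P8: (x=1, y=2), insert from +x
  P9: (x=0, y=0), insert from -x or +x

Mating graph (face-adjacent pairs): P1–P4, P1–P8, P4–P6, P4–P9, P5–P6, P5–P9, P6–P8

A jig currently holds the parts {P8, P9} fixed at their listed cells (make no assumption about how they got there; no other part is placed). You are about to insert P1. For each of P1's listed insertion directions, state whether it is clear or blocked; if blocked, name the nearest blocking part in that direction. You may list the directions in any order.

-x: clear; -y: blocked by P9

-x: ray from P1(0, 2) has no placed part ⇒ clear
-y: nearest on ray is P9@(0, 0) ⇒ blocked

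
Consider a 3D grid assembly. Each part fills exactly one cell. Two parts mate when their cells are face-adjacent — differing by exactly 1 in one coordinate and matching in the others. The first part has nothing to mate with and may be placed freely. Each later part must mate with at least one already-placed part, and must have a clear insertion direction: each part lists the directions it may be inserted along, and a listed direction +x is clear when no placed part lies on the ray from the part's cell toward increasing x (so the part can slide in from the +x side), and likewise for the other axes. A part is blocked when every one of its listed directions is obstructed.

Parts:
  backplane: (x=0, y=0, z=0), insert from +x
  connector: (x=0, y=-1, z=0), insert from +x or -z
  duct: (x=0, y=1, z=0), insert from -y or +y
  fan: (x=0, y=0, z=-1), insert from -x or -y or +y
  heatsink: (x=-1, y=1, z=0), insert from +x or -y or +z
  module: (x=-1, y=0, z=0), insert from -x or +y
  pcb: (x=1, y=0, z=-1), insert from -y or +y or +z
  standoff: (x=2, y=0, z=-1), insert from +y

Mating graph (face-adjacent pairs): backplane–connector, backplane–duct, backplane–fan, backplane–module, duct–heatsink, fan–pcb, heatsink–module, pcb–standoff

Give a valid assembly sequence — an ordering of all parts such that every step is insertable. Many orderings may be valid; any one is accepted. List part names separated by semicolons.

fan; backplane; connector; duct; pcb; standoff; heatsink; module

1. fan@(0, 0, -1) [-x clear] — {fan}
2. backplane@(0, 0, 0) [+x clear] — {backplane, fan}
3. connector@(0, -1, 0) [+x clear] — {backplane, connector, fan}
4. duct@(0, 1, 0) [+y clear] — {backplane, connector, duct, fan}
5. pcb@(1, 0, -1) [-y clear] — {backplane, connector, duct, fan, pcb}
6. standoff@(2, 0, -1) [+y clear] — {backplane, connector, duct, fan, pcb, standoff}
7. heatsink@(-1, 1, 0) [-y clear] — {backplane, connector, duct, fan, heatsink, pcb, standoff}
8. module@(-1, 0, 0) [-x clear] — {backplane, connector, duct, fan, heatsink, module, pcb, standoff}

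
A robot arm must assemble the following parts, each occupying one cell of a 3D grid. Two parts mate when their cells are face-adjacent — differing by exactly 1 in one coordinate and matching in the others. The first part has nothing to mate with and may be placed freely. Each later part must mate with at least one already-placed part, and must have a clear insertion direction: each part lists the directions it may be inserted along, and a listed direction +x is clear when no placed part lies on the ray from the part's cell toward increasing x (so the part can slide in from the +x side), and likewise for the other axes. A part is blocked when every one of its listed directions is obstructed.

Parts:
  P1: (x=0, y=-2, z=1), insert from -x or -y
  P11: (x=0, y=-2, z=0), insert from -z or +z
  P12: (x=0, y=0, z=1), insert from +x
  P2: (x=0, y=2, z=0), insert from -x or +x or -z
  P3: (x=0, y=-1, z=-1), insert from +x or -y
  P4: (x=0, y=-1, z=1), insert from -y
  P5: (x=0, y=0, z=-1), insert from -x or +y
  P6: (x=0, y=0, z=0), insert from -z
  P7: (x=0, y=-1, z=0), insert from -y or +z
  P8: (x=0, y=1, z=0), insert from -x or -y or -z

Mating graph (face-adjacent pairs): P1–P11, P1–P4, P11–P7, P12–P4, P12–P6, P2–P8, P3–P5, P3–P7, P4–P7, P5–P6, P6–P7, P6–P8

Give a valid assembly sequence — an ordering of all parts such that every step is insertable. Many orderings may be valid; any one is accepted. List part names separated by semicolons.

P7; P3; P4; P1; P6; P8; P5; P12; P2; P11

1. P7@(0, -1, 0) [-y clear] — {P7}
2. P3@(0, -1, -1) [+x clear] — {P3, P7}
3. P4@(0, -1, 1) [-y clear] — {P3, P4, P7}
4. P1@(0, -2, 1) [-x clear] — {P1, P3, P4, P7}
5. P6@(0, 0, 0) [-z clear] — {P1, P3, P4, P6, P7}
6. P8@(0, 1, 0) [-x clear] — {P1, P3, P4, P6, P7, P8}
7. P5@(0, 0, -1) [-x clear] — {P1, P3, P4, P5, P6, P7, P8}
8. P12@(0, 0, 1) [+x clear] — {P1, P12, P3, P4, P5, P6, P7, P8}
9. P2@(0, 2, 0) [-x clear] — {P1, P12, P2, P3, P4, P5, P6, P7, P8}
10. P11@(0, -2, 0) [-z clear] — {P1, P11, P12, P2, P3, P4, P5, P6, P7, P8}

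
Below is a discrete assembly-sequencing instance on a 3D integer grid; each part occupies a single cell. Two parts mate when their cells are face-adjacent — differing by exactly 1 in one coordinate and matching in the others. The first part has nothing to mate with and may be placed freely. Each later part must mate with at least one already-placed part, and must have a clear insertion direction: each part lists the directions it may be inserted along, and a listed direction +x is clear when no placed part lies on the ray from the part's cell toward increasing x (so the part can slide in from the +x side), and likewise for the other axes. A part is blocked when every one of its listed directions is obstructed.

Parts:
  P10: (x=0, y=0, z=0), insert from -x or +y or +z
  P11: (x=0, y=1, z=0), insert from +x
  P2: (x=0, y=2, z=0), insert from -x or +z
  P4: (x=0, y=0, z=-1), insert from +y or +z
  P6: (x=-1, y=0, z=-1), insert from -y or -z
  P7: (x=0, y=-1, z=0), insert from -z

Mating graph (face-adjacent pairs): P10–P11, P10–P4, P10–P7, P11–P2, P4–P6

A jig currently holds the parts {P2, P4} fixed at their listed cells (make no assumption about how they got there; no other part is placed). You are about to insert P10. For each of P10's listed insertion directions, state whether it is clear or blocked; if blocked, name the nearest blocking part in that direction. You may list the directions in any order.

-x: ray from P10(0, 0, 0) has no placed part ⇒ clear
+y: nearest on ray is P2@(0, 2, 0) ⇒ blocked
+z: ray from P10(0, 0, 0) has no placed part ⇒ clear

+y: blocked by P2; +z: clear; -x: clear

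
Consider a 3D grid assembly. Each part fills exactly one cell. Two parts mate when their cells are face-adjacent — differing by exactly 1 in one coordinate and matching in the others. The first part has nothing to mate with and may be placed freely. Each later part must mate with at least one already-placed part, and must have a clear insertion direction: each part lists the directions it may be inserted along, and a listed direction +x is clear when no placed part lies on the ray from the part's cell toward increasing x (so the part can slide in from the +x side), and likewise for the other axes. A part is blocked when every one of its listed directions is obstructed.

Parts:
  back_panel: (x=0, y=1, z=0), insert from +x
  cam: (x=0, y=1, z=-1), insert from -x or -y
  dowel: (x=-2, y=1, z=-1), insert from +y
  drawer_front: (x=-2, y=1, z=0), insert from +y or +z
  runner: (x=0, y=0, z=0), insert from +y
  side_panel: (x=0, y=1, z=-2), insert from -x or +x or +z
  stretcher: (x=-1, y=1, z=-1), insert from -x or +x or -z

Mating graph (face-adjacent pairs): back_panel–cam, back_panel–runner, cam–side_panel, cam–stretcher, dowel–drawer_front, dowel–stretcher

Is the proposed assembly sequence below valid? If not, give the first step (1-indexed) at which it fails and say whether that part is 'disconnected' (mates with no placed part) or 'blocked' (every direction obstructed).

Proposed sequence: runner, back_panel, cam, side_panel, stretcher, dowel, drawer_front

Valid

1. runner@(0, 0, 0) [+y clear] — {runner}
2. back_panel@(0, 1, 0) [+x clear] — {back_panel, runner}
3. cam@(0, 1, -1) [-x clear] — {back_panel, cam, runner}
4. side_panel@(0, 1, -2) [-x clear] — {back_panel, cam, runner, side_panel}
5. stretcher@(-1, 1, -1) [-x clear] — {back_panel, cam, runner, side_panel, stretcher}
6. dowel@(-2, 1, -1) [+y clear] — {back_panel, cam, dowel, runner, side_panel, stretcher}
7. drawer_front@(-2, 1, 0) [+y clear] — {back_panel, cam, dowel, drawer_front, runner, side_panel, stretcher}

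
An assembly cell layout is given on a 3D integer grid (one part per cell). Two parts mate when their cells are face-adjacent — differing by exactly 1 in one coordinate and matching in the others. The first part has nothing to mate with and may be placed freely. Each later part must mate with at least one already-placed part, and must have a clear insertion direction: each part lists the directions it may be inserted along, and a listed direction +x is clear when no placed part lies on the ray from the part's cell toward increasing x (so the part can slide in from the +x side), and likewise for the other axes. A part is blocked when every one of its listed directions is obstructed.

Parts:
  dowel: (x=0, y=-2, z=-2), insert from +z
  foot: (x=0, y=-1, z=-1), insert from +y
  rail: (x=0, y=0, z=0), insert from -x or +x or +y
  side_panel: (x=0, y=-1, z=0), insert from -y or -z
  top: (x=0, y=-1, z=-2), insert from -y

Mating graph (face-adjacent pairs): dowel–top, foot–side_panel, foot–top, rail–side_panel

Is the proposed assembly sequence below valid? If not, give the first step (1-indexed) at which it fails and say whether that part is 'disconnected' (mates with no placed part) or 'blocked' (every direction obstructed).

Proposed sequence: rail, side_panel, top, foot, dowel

Invalid at step 3 (disconnected)

1. rail@(0, 0, 0) [-x clear] — {rail}
2. side_panel@(0, -1, 0) [-y clear] — {rail, side_panel}
3. top@(0, -1, -2) — no placed neighbour ⇒ disconnected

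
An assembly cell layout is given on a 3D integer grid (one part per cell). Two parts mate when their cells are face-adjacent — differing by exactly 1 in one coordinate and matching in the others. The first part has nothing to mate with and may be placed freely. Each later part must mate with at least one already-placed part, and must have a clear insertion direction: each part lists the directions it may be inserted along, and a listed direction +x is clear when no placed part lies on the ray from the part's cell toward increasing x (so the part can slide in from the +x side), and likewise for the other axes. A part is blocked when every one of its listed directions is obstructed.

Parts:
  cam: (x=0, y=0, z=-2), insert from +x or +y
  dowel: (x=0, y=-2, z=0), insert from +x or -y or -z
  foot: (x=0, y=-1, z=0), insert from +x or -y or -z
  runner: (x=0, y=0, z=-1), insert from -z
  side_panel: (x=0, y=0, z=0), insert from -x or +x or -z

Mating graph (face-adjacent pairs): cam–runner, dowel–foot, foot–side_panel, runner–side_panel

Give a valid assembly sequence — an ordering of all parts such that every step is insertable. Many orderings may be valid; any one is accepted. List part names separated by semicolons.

1. runner@(0, 0, -1) [-z clear] — {runner}
2. cam@(0, 0, -2) [+x clear] — {cam, runner}
3. side_panel@(0, 0, 0) [-x clear] — {cam, runner, side_panel}
4. foot@(0, -1, 0) [+x clear] — {cam, foot, runner, side_panel}
5. dowel@(0, -2, 0) [+x clear] — {cam, dowel, foot, runner, side_panel}

runner; cam; side_panel; foot; dowel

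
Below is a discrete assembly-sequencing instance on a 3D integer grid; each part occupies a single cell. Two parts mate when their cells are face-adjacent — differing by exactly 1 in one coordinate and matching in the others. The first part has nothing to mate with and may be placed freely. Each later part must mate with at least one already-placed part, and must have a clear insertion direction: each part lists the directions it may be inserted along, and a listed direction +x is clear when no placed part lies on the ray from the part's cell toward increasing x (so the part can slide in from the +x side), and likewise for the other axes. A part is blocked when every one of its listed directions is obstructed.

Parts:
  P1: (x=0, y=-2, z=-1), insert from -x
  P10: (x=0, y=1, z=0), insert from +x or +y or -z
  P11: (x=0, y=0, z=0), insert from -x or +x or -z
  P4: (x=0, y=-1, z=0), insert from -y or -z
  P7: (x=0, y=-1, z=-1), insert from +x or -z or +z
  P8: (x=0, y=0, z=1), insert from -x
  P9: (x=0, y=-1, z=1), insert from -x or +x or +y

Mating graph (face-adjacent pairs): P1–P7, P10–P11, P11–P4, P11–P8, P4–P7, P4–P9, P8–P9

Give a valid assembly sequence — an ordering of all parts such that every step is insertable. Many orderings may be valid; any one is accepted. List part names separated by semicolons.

1. P11@(0, 0, 0) [-x clear] — {P11}
2. P8@(0, 0, 1) [-x clear] — {P11, P8}
3. P4@(0, -1, 0) [-y clear] — {P11, P4, P8}
4. P9@(0, -1, 1) [-x clear] — {P11, P4, P8, P9}
5. P7@(0, -1, -1) [+x clear] — {P11, P4, P7, P8, P9}
6. P1@(0, -2, -1) [-x clear] — {P1, P11, P4, P7, P8, P9}
7. P10@(0, 1, 0) [+x clear] — {P1, P10, P11, P4, P7, P8, P9}

P11; P8; P4; P9; P7; P1; P10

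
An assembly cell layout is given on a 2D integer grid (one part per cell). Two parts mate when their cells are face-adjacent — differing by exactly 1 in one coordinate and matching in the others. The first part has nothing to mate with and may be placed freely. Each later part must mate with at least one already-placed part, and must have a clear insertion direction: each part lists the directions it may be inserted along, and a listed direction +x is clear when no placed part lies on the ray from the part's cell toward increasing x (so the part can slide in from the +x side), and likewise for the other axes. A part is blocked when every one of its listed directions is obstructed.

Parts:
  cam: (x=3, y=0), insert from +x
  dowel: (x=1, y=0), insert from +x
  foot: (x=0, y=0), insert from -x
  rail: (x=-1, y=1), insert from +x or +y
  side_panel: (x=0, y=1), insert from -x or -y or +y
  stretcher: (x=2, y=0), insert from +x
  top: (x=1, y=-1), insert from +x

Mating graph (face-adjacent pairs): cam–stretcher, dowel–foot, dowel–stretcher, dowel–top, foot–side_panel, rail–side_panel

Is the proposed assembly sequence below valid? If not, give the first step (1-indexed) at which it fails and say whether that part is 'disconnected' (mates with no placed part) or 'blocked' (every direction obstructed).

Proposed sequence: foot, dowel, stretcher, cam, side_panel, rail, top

1. foot@(0, 0) [-x clear] — {foot}
2. dowel@(1, 0) [+x clear] — {dowel, foot}
3. stretcher@(2, 0) [+x clear] — {dowel, foot, stretcher}
4. cam@(3, 0) [+x clear] — {cam, dowel, foot, stretcher}
5. side_panel@(0, 1) [-x clear] — {cam, dowel, foot, side_panel, stretcher}
6. rail@(-1, 1) [+y clear] — {cam, dowel, foot, rail, side_panel, stretcher}
7. top@(1, -1) [+x clear] — {cam, dowel, foot, rail, side_panel, stretcher, top}

Valid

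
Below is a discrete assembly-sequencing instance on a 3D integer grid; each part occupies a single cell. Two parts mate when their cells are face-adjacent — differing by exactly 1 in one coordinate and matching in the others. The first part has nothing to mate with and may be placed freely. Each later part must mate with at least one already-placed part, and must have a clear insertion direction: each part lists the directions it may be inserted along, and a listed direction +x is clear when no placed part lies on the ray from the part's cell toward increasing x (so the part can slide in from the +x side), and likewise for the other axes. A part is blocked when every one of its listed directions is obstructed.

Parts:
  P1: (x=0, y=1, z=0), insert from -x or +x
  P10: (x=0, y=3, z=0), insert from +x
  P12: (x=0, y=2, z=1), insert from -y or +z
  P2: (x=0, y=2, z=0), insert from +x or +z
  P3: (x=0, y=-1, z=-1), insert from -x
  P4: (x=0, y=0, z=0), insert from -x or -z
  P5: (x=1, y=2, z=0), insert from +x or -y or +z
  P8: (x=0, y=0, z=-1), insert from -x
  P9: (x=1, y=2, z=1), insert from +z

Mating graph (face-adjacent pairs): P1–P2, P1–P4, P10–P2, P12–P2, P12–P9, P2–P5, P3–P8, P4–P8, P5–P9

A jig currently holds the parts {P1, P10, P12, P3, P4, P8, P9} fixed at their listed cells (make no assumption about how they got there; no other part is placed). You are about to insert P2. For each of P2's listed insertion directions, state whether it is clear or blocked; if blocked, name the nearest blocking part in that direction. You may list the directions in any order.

+x: ray from P2(0, 2, 0) has no placed part ⇒ clear
+z: nearest on ray is P12@(0, 2, 1) ⇒ blocked

+x: clear; +z: blocked by P12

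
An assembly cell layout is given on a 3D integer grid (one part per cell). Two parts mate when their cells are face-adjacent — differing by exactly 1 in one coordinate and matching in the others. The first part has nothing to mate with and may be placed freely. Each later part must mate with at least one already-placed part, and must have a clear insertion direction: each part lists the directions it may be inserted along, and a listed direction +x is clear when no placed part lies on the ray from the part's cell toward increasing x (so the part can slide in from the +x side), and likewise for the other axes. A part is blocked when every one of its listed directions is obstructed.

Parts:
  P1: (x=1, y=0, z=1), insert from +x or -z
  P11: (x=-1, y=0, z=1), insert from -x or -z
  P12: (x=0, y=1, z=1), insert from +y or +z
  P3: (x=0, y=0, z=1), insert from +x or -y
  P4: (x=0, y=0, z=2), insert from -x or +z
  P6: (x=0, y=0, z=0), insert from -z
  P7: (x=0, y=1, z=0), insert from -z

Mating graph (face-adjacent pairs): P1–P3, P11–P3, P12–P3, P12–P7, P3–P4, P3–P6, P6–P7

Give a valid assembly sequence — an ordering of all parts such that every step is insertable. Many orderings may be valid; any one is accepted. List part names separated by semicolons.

1. P6@(0, 0, 0) [-z clear] — {P6}
2. P3@(0, 0, 1) [+x clear] — {P3, P6}
3. P11@(-1, 0, 1) [-x clear] — {P11, P3, P6}
4. P1@(1, 0, 1) [+x clear] — {P1, P11, P3, P6}
5. P12@(0, 1, 1) [+y clear] — {P1, P11, P12, P3, P6}
6. P4@(0, 0, 2) [-x clear] — {P1, P11, P12, P3, P4, P6}
7. P7@(0, 1, 0) [-z clear] — {P1, P11, P12, P3, P4, P6, P7}

P6; P3; P11; P1; P12; P4; P7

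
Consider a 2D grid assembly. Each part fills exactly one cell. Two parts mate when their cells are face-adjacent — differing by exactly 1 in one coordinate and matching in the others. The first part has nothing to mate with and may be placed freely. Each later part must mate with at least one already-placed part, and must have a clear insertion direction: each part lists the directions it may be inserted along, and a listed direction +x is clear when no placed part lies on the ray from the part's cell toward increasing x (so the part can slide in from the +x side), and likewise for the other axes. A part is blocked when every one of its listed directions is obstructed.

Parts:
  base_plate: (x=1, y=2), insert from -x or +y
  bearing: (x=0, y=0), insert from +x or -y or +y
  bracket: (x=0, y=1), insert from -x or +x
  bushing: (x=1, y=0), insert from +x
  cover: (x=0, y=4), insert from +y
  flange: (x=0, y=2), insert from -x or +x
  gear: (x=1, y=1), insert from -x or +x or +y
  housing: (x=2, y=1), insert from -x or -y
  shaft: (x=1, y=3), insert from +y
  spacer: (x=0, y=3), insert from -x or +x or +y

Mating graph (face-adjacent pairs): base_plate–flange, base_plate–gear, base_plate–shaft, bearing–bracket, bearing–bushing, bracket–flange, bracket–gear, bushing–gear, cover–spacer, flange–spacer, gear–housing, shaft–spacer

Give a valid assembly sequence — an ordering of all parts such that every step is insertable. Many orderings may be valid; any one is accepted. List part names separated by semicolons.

1. spacer@(0, 3) [-x clear] — {spacer}
2. shaft@(1, 3) [+y clear] — {shaft, spacer}
3. base_plate@(1, 2) [-x clear] — {base_plate, shaft, spacer}
4. cover@(0, 4) [+y clear] — {base_plate, cover, shaft, spacer}
5. gear@(1, 1) [-x clear] — {base_plate, cover, gear, shaft, spacer}
6. housing@(2, 1) [-y clear] — {base_plate, cover, gear, housing, shaft, spacer}
7. bushing@(1, 0) [+x clear] — {base_plate, bushing, cover, gear, housing, shaft, spacer}
8. bearing@(0, 0) [-y clear] — {base_plate, bearing, bushing, cover, gear, housing, shaft, spacer}
9. flange@(0, 2) [-x clear] — {base_plate, bearing, bushing, cover, flange, gear, housing, shaft, spacer}
10. bracket@(0, 1) [-x clear] — {base_plate, bearing, bracket, bushing, cover, flange, gear, housing, shaft, spacer}

spacer; shaft; base_plate; cover; gear; housing; bushing; bearing; flange; bracket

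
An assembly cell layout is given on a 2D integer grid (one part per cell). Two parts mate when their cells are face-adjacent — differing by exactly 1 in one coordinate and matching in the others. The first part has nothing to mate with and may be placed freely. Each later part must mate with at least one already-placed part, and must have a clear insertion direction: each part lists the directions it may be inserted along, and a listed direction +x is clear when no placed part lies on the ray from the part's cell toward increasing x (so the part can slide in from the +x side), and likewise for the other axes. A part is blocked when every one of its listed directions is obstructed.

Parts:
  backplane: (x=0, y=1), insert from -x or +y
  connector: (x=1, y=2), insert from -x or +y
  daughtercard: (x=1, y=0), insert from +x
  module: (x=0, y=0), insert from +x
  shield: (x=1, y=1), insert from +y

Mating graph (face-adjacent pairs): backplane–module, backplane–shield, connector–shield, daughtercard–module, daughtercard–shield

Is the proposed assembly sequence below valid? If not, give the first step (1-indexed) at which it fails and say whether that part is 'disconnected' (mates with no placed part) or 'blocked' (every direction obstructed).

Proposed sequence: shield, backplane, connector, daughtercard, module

1. shield@(1, 1) [+y clear] — {shield}
2. backplane@(0, 1) [-x clear] — {backplane, shield}
3. connector@(1, 2) [-x clear] — {backplane, connector, shield}
4. daughtercard@(1, 0) [+x clear] — {backplane, connector, daughtercard, shield}
5. module@(0, 0) — +x all obstructed ⇒ blocked

Invalid at step 5 (blocked)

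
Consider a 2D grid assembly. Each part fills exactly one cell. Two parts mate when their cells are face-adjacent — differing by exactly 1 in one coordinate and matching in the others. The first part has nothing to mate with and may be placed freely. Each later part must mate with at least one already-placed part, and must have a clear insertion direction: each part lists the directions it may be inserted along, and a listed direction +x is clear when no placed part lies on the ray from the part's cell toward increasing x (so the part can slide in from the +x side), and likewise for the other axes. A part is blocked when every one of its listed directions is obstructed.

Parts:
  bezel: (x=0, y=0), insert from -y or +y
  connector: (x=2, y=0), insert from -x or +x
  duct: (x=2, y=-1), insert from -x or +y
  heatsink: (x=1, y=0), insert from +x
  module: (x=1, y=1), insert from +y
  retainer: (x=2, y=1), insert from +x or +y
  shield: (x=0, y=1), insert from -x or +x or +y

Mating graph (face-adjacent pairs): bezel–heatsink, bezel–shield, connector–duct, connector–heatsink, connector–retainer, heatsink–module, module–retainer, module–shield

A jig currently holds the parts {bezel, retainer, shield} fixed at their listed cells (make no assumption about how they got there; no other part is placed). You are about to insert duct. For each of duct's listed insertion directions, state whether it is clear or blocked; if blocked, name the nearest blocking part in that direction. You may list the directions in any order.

-x: ray from duct(2, -1) has no placed part ⇒ clear
+y: nearest on ray is retainer@(2, 1) ⇒ blocked

+y: blocked by retainer; -x: clear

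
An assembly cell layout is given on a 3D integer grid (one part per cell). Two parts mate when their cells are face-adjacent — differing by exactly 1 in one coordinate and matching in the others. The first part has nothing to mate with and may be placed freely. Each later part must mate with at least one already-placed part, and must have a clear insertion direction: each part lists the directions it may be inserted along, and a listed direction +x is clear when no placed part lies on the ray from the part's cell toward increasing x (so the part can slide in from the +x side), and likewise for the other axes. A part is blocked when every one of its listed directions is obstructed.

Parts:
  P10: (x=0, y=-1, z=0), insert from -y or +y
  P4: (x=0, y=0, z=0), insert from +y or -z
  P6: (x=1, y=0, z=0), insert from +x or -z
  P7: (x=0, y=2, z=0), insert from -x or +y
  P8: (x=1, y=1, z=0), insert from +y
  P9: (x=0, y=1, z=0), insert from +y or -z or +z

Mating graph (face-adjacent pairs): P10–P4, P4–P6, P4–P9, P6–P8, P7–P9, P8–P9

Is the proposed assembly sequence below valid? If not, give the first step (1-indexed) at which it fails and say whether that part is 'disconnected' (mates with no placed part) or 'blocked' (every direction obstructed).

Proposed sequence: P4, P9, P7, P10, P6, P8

1. P4@(0, 0, 0) [+y clear] — {P4}
2. P9@(0, 1, 0) [+y clear] — {P4, P9}
3. P7@(0, 2, 0) [-x clear] — {P4, P7, P9}
4. P10@(0, -1, 0) [-y clear] — {P10, P4, P7, P9}
5. P6@(1, 0, 0) [+x clear] — {P10, P4, P6, P7, P9}
6. P8@(1, 1, 0) [+y clear] — {P10, P4, P6, P7, P8, P9}

Valid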